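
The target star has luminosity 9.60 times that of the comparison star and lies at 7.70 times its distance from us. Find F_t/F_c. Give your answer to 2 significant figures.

F = L/(4πd²), so F_t/F_c = (L_t/L_c) / (d_t/d_c)²
= 9.60 / (7.70)² = 9.60 / 59.29 = 0.1619.

0.16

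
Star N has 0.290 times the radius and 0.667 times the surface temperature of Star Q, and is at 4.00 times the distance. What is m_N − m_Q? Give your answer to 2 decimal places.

L_N/L_Q = (0.290)²(0.667)⁴ = 0.01665.
F_N/F_Q = (L_N/L_Q)/(d_N/d_Q)² = 0.01665/16.00 = 0.001040.
m_N − m_Q = −2.5 log₁₀(0.001040) = 7.46.

7.46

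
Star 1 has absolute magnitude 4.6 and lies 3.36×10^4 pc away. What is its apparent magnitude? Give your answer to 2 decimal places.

m = M + 5 log₁₀(d/10 pc) = 4.6 + 5 log₁₀(3.36×10^4/10)
  = 4.6 + 5 × 3.526 = 4.6 + 17.63 = 22.23.

22.23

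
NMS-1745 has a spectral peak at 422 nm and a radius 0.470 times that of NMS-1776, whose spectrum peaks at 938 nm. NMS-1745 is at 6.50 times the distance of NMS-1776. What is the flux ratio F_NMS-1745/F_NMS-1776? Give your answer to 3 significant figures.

0.128

Wien's law: T_NMS-1745/T_NMS-1776 = λ_NMS-1776/λ_NMS-1745 = 938/422 = 2.223.
L_NMS-1745/L_NMS-1776 = (R_NMS-1745/R_NMS-1776)²(T_NMS-1745/T_NMS-1776)⁴ = (0.470)²(2.223)⁴ = 5.392.
F_NMS-1745/F_NMS-1776 = (L_NMS-1745/L_NMS-1776)/(d_NMS-1745/d_NMS-1776)² = 5.392/(6.50)² = 0.1276.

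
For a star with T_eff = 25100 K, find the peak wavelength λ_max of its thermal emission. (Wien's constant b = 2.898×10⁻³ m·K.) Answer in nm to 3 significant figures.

115 nm

λ_max = b/T = 2.898×10⁻³ / 25100 = 1.15×10^-7 m = 115.5 nm.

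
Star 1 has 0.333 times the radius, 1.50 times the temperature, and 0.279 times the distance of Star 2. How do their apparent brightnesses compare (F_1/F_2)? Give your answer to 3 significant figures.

L_1/L_2 = (R_1/R_2)²(T_1/T_2)⁴ = (0.333)² × (1.50)⁴ = 0.5614.
F_1/F_2 = (L_1/L_2)/(d_1/d_2)² = 0.5614 / (0.279)² = 7.212.

7.21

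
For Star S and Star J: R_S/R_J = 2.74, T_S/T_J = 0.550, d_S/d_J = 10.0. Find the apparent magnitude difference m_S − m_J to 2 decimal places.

5.41

L_S/L_J = (2.74)²(0.550)⁴ = 0.6870.
F_S/F_J = (L_S/L_J)/(d_S/d_J)² = 0.6870/100.0 = 0.006870.
m_S − m_J = −2.5 log₁₀(0.006870) = 5.41.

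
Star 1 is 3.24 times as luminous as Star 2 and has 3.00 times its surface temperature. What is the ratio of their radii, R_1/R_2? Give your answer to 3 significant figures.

L ∝ R²T⁴ gives R ∝ √L / T², so
R_1/R_2 = √(3.24) / (3.00)² = 1.800 / 9.000 = 0.2000.

0.200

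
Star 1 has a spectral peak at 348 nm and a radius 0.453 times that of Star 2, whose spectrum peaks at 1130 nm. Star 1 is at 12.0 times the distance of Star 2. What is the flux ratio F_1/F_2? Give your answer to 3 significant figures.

Wien's law: T_1/T_2 = λ_2/λ_1 = 1130/348 = 3.247.
L_1/L_2 = (R_1/R_2)²(T_1/T_2)⁴ = (0.453)²(3.247)⁴ = 22.81.
F_1/F_2 = (L_1/L_2)/(d_1/d_2)² = 22.81/(12.0)² = 0.1584.

0.158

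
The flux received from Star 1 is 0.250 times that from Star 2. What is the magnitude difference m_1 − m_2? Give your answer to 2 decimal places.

m_1 − m_2 = −2.5 log₁₀(F_1/F_2) = −2.5 log₁₀(0.250) = −2.5 × (-0.602) = 1.505.

1.51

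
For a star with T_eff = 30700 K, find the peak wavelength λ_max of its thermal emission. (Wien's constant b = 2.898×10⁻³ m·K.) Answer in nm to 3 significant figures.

94.4 nm

λ_max = b/T = 2.898×10⁻³ / 30700 = 9.44×10^-8 m = 94.40 nm.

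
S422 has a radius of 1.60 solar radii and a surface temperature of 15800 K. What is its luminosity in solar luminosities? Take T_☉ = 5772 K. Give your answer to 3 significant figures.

144 solar luminosities

L/L_☉ = (R/R_☉)² (T/T_☉)⁴ = (1.60)² × (15800/5772)⁴
       = 2.560 × (2.737)⁴ = 2.560 × 56.15 = 143.7.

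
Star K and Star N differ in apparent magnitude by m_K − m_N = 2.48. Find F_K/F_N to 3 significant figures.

F_K/F_N = 10^(−(m_K − m_N)/2.5) = 10^(-2.48/2.5) = 10^-0.992 = 0.1019.

0.102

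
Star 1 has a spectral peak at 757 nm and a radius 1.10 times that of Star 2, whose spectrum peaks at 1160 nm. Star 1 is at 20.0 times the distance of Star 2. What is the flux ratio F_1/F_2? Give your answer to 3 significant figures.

0.0167

Wien's law: T_1/T_2 = λ_2/λ_1 = 1160/757 = 1.532.
L_1/L_2 = (R_1/R_2)²(T_1/T_2)⁴ = (1.10)²(1.532)⁴ = 6.672.
F_1/F_2 = (L_1/L_2)/(d_1/d_2)² = 6.672/(20.0)² = 0.01668.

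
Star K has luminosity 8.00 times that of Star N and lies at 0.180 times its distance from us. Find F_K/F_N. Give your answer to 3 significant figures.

247

F = L/(4πd²), so F_K/F_N = (L_K/L_N) / (d_K/d_N)²
= 8.00 / (0.180)² = 8.00 / 0.03240 = 246.9.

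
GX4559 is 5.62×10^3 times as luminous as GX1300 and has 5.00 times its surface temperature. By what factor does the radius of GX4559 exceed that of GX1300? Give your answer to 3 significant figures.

3.00

L ∝ R²T⁴ gives R ∝ √L / T², so
R_GX4559/R_GX1300 = √(5.62×10^3) / (5.00)² = 74.97 / 25.00 = 2.999.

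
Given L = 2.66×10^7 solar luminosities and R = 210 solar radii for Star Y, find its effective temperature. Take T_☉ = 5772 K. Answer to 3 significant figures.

2.86×10^4 K

T/T_☉ = (L/L_☉)^(1/4) / (R/R_☉)^(1/2)
T = 5772 × (2.66×10^7)^(1/4) / √(210) = 5772 × 71.82 / 14.49 = 2.860×10^4 K.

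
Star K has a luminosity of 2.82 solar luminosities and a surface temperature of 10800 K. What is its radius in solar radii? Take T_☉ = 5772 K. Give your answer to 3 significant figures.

R/R_☉ = √(L/L_☉) / (T/T_☉)² = √(2.82) / (1.871)²
       = 1.679 / 3.501 = 0.4797.

0.480 solar radii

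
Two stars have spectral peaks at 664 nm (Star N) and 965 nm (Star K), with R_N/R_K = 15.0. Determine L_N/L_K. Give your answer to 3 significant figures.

1.00×10^3

Wien's law gives T ∝ 1/λ_max, so T_N/T_K = λ_K/λ_N = 965/664 = 1.453.
Then L ∝ R²T⁴ gives L_N/L_K = (15.0)² × (1.453)⁴ = 225.0 × 4.461 = 1004.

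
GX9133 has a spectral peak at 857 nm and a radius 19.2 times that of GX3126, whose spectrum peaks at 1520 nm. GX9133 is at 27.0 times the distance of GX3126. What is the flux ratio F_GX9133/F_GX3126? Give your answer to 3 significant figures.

5.00

Wien's law: T_GX9133/T_GX3126 = λ_GX3126/λ_GX9133 = 1520/857 = 1.774.
L_GX9133/L_GX3126 = (R_GX9133/R_GX3126)²(T_GX9133/T_GX3126)⁴ = (19.2)²(1.774)⁴ = 3648.
F_GX9133/F_GX3126 = (L_GX9133/L_GX3126)/(d_GX9133/d_GX3126)² = 3648/(27.0)² = 5.004.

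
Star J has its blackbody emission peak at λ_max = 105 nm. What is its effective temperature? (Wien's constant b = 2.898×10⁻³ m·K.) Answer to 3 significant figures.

T = b/λ_max = 2.898×10⁻³ / (105×10⁻⁹) = 2.760×10^4 K.

2.76×10^4 K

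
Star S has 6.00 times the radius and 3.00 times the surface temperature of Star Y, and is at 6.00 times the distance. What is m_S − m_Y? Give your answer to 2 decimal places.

L_S/L_Y = (6.00)²(3.00)⁴ = 2916.
F_S/F_Y = (L_S/L_Y)/(d_S/d_Y)² = 2916/36.00 = 81.00.
m_S − m_Y = −2.5 log₁₀(81.00) = -4.77.

-4.77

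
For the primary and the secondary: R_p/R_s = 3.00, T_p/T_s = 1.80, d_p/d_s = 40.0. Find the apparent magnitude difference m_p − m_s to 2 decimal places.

3.07

L_p/L_s = (3.00)²(1.80)⁴ = 94.48.
F_p/F_s = (L_p/L_s)/(d_p/d_s)² = 94.48/1600 = 0.05905.
m_p − m_s = −2.5 log₁₀(0.05905) = 3.07.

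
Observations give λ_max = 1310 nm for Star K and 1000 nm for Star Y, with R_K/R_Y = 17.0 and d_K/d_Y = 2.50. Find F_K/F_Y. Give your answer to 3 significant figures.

Wien's law: T_K/T_Y = λ_Y/λ_K = 1000/1310 = 0.7634.
L_K/L_Y = (R_K/R_Y)²(T_K/T_Y)⁴ = (17.0)²(0.7634)⁴ = 98.13.
F_K/F_Y = (L_K/L_Y)/(d_K/d_Y)² = 98.13/(2.50)² = 15.70.

15.7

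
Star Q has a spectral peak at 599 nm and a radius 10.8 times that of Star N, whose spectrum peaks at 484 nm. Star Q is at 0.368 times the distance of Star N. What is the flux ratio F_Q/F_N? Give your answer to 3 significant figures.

367

Wien's law: T_Q/T_N = λ_N/λ_Q = 484/599 = 0.8080.
L_Q/L_N = (R_Q/R_N)²(T_Q/T_N)⁴ = (10.8)²(0.8080)⁴ = 49.72.
F_Q/F_N = (L_Q/L_N)/(d_Q/d_N)² = 49.72/(0.368)² = 367.1.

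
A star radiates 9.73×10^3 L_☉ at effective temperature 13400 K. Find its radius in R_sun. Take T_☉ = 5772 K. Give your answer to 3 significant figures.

R/R_☉ = √(L/L_☉) / (T/T_☉)² = √(9.73×10^3) / (2.322)²
       = 98.64 / 5.390 = 18.30.

18.3 R_sun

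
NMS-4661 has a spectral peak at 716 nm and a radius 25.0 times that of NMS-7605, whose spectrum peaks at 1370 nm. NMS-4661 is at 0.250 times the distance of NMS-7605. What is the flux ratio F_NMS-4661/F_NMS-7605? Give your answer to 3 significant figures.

1.34×10^5

Wien's law: T_NMS-4661/T_NMS-7605 = λ_NMS-7605/λ_NMS-4661 = 1370/716 = 1.913.
L_NMS-4661/L_NMS-7605 = (R_NMS-4661/R_NMS-7605)²(T_NMS-4661/T_NMS-7605)⁴ = (25.0)²(1.913)⁴ = 8377.
F_NMS-4661/F_NMS-7605 = (L_NMS-4661/L_NMS-7605)/(d_NMS-4661/d_NMS-7605)² = 8377/(0.250)² = 1.340×10^5.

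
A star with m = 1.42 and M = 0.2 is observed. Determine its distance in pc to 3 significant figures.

m − M = 5 log₁₀(d/10 pc)
1.42 − (0.2) = 1.22 = 5 log₁₀(d/10)
d = 10 × 10^(1.22/5) = 10 × 10^0.244 = 17.54 pc.

17.5 pc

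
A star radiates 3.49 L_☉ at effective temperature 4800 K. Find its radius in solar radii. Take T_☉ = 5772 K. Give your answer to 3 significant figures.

2.70 solar radii

R/R_☉ = √(L/L_☉) / (T/T_☉)² = √(3.49) / (0.8316)²
       = 1.868 / 0.6916 = 2.701.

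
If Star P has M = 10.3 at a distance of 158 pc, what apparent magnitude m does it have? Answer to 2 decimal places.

m = M + 5 log₁₀(d/10 pc) = 10.3 + 5 log₁₀(158/10)
  = 10.3 + 5 × 1.199 = 10.3 + 5.99 = 16.29.

16.29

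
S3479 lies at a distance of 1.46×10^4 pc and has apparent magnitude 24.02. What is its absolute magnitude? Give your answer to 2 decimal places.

8.20

M = m − 5 log₁₀(d/10 pc) = 24.02 − 5 log₁₀(1.46×10^4/10)
  = 24.02 − 5 × 3.164 = 24.02 − 15.82 = 8.20.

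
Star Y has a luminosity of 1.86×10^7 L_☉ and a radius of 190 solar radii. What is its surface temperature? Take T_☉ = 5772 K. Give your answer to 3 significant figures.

T/T_☉ = (L/L_☉)^(1/4) / (R/R_☉)^(1/2)
T = 5772 × (1.86×10^7)^(1/4) / √(190) = 5772 × 65.67 / 13.78 = 2.750×10^4 K.

2.75×10^4 K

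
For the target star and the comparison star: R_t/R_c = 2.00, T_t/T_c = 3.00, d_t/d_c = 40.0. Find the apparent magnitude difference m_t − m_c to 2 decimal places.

1.73

L_t/L_c = (2.00)²(3.00)⁴ = 324.0.
F_t/F_c = (L_t/L_c)/(d_t/d_c)² = 324.0/1600 = 0.2025.
m_t − m_c = −2.5 log₁₀(0.2025) = 1.73.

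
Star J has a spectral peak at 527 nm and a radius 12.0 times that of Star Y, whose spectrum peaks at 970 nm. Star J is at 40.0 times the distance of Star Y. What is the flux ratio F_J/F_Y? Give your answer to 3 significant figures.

Wien's law: T_J/T_Y = λ_Y/λ_J = 970/527 = 1.841.
L_J/L_Y = (R_J/R_Y)²(T_J/T_Y)⁴ = (12.0)²(1.841)⁴ = 1653.
F_J/F_Y = (L_J/L_Y)/(d_J/d_Y)² = 1653/(40.0)² = 1.033.

1.03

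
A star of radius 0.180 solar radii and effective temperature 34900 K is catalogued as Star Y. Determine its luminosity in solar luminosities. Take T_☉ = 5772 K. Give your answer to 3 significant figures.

43.3 solar luminosities

L/L_☉ = (R/R_☉)² (T/T_☉)⁴ = (0.180)² × (34900/5772)⁴
       = 0.03240 × (6.046)⁴ = 0.03240 × 1337 = 43.31.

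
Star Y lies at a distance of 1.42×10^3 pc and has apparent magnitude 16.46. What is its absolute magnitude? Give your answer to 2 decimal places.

M = m − 5 log₁₀(d/10 pc) = 16.46 − 5 log₁₀(1.42×10^3/10)
  = 16.46 − 5 × 2.152 = 16.46 − 10.76 = 5.70.

5.70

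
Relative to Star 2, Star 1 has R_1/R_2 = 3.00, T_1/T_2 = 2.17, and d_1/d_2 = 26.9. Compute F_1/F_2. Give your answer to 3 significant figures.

L_1/L_2 = (R_1/R_2)²(T_1/T_2)⁴ = (3.00)² × (2.17)⁴ = 199.6.
F_1/F_2 = (L_1/L_2)/(d_1/d_2)² = 199.6 / (26.9)² = 0.2758.

0.276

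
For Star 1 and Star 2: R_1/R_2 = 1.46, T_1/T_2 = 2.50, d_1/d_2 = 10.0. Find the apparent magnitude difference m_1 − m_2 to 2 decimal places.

0.20

L_1/L_2 = (1.46)²(2.50)⁴ = 83.27.
F_1/F_2 = (L_1/L_2)/(d_1/d_2)² = 83.27/100.0 = 0.8327.
m_1 − m_2 = −2.5 log₁₀(0.8327) = 0.20.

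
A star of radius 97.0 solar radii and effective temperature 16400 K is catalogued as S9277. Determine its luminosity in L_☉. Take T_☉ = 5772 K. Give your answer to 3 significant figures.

6.13×10^5 L_☉

L/L_☉ = (R/R_☉)² (T/T_☉)⁴ = (97.0)² × (16400/5772)⁴
       = 9409 × (2.841)⁴ = 9409 × 65.17 = 6.132×10^5.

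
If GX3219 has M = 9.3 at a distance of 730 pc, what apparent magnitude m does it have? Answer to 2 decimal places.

m = M + 5 log₁₀(d/10 pc) = 9.3 + 5 log₁₀(730/10)
  = 9.3 + 5 × 1.863 = 9.3 + 9.32 = 18.62.

18.62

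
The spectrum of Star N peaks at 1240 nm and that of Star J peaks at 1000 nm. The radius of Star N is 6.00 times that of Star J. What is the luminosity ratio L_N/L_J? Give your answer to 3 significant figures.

15.2

Wien's law gives T ∝ 1/λ_max, so T_N/T_J = λ_J/λ_N = 1000/1240 = 0.8065.
Then L ∝ R²T⁴ gives L_N/L_J = (6.00)² × (0.8065)⁴ = 36.00 × 0.4230 = 15.23.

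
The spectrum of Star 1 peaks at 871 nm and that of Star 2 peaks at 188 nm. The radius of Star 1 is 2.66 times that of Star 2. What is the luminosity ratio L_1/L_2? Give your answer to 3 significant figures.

0.0154

Wien's law gives T ∝ 1/λ_max, so T_1/T_2 = λ_2/λ_1 = 188/871 = 0.2158.
Then L ∝ R²T⁴ gives L_1/L_2 = (2.66)² × (0.2158)⁴ = 7.076 × 0.002170 = 0.01536.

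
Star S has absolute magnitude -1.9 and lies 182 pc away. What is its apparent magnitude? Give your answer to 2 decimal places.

m = M + 5 log₁₀(d/10 pc) = -1.9 + 5 log₁₀(182/10)
  = -1.9 + 5 × 1.260 = -1.9 + 6.30 = 4.40.

4.40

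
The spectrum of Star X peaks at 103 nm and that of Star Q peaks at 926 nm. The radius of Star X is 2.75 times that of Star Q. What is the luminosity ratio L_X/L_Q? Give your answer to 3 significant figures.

4.94×10^4

Wien's law gives T ∝ 1/λ_max, so T_X/T_Q = λ_Q/λ_X = 926/103 = 8.990.
Then L ∝ R²T⁴ gives L_X/L_Q = (2.75)² × (8.990)⁴ = 7.562 × 6533 = 4.940×10^4.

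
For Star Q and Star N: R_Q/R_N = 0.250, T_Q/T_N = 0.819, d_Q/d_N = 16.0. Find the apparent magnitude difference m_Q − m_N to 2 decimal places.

9.90

L_Q/L_N = (0.250)²(0.819)⁴ = 0.02812.
F_Q/F_N = (L_Q/L_N)/(d_Q/d_N)² = 0.02812/256.0 = 1.098×10^-4.
m_Q − m_N = −2.5 log₁₀(1.098×10^-4) = 9.90.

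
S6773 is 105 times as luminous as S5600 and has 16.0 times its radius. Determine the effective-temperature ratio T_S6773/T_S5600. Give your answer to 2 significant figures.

0.80

L ∝ R²T⁴ gives T ∝ (L/R²)^(1/4), so
T_S6773/T_S5600 = (105 / 16.0²)^(1/4) = (0.4102)^(1/4) = 0.8003.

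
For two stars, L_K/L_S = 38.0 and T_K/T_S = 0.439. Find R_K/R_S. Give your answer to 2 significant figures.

32

L ∝ R²T⁴ gives R ∝ √L / T², so
R_K/R_S = √(38.0) / (0.439)² = 6.164 / 0.1927 = 31.99.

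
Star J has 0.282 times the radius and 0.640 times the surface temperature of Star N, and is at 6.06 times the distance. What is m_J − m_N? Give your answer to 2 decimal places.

L_J/L_N = (0.282)²(0.640)⁴ = 0.01334.
F_J/F_N = (L_J/L_N)/(d_J/d_N)² = 0.01334/36.72 = 3.633×10^-4.
m_J − m_N = −2.5 log₁₀(3.633×10^-4) = 8.60.

8.60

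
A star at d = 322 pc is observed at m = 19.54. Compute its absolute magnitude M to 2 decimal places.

M = m − 5 log₁₀(d/10 pc) = 19.54 − 5 log₁₀(322/10)
  = 19.54 − 5 × 1.508 = 19.54 − 7.54 = 12.00.

12.00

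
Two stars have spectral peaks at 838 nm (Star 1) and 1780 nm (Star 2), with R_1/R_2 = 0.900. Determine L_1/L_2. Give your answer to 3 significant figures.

Wien's law gives T ∝ 1/λ_max, so T_1/T_2 = λ_2/λ_1 = 1780/838 = 2.124.
Then L ∝ R²T⁴ gives L_1/L_2 = (0.900)² × (2.124)⁴ = 0.8100 × 20.36 = 16.49.

16.5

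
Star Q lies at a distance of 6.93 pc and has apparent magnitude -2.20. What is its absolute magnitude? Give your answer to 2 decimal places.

-1.40

M = m − 5 log₁₀(d/10 pc) = -2.20 − 5 log₁₀(6.93/10)
  = -2.20 − 5 × -0.159 = -2.20 − -0.80 = -1.40.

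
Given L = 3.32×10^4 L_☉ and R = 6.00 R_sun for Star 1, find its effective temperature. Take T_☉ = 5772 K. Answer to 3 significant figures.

T/T_☉ = (L/L_☉)^(1/4) / (R/R_☉)^(1/2)
T = 5772 × (3.32×10^4)^(1/4) / √(6.00) = 5772 × 13.50 / 2.449 = 3.181×10^4 K.

3.18×10^4 K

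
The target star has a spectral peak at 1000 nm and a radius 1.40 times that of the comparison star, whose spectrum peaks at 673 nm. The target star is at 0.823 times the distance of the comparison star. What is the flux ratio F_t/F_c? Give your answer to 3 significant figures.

Wien's law: T_t/T_c = λ_c/λ_t = 673/1000 = 0.6730.
L_t/L_c = (R_t/R_c)²(T_t/T_c)⁴ = (1.40)²(0.6730)⁴ = 0.4021.
F_t/F_c = (L_t/L_c)/(d_t/d_c)² = 0.4021/(0.823)² = 0.5936.

0.594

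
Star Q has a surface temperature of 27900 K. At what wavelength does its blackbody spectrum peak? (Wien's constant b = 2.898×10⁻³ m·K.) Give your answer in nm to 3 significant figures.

λ_max = b/T = 2.898×10⁻³ / 27900 = 1.04×10^-7 m = 103.9 nm.

104 nm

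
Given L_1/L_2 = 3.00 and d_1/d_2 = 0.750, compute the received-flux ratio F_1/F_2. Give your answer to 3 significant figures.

F = L/(4πd²), so F_1/F_2 = (L_1/L_2) / (d_1/d_2)²
= 3.00 / (0.750)² = 3.00 / 0.5625 = 5.333.

5.33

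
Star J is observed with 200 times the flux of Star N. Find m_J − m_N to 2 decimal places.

m_J − m_N = −2.5 log₁₀(F_J/F_N) = −2.5 log₁₀(200) = −2.5 × (2.301) = -5.753.

-5.75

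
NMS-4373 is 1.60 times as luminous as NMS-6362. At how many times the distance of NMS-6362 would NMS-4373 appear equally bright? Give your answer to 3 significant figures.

Equal flux requires L_NMS-4373/d_NMS-4373² = L_NMS-6362/d_NMS-6362², so d_NMS-4373/d_NMS-6362 = √(L_NMS-4373/L_NMS-6362)
= √(1.60) = 1.265.

1.26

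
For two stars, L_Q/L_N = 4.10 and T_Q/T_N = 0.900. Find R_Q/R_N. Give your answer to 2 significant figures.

L ∝ R²T⁴ gives R ∝ √L / T², so
R_Q/R_N = √(4.10) / (0.900)² = 2.025 / 0.8100 = 2.500.

2.5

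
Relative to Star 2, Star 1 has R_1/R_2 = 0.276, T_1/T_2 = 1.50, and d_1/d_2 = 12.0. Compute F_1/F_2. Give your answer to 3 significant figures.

L_1/L_2 = (R_1/R_2)²(T_1/T_2)⁴ = (0.276)² × (1.50)⁴ = 0.3856.
F_1/F_2 = (L_1/L_2)/(d_1/d_2)² = 0.3856 / (12.0)² = 0.002678.

0.00268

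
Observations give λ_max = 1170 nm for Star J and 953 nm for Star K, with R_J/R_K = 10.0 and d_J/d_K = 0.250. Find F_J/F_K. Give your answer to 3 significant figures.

Wien's law: T_J/T_K = λ_K/λ_J = 953/1170 = 0.8145.
L_J/L_K = (R_J/R_K)²(T_J/T_K)⁴ = (10.0)²(0.8145)⁴ = 44.02.
F_J/F_K = (L_J/L_K)/(d_J/d_K)² = 44.02/(0.250)² = 704.3.

704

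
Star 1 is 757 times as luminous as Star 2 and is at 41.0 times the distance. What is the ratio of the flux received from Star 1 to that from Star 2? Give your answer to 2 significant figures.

F = L/(4πd²), so F_1/F_2 = (L_1/L_2) / (d_1/d_2)²
= 757 / (41.0)² = 757 / 1681 = 0.4503.

0.45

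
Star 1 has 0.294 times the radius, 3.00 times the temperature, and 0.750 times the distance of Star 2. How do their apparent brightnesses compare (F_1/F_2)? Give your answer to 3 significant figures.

L_1/L_2 = (R_1/R_2)²(T_1/T_2)⁴ = (0.294)² × (3.00)⁴ = 7.001.
F_1/F_2 = (L_1/L_2)/(d_1/d_2)² = 7.001 / (0.750)² = 12.45.

12.4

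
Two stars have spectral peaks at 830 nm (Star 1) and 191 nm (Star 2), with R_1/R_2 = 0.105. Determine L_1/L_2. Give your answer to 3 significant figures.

Wien's law gives T ∝ 1/λ_max, so T_1/T_2 = λ_2/λ_1 = 191/830 = 0.2301.
Then L ∝ R²T⁴ gives L_1/L_2 = (0.105)² × (0.2301)⁴ = 0.01102 × 0.002804 = 3.092×10^-5.

3.09×10^-5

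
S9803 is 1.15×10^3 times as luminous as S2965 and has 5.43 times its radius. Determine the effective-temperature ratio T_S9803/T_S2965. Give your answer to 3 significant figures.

2.50

L ∝ R²T⁴ gives T ∝ (L/R²)^(1/4), so
T_S9803/T_S2965 = (1.15×10^3 / 5.43²)^(1/4) = (39.00)^(1/4) = 2.499.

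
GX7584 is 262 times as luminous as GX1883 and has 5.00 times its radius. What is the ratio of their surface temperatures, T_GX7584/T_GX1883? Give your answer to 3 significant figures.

L ∝ R²T⁴ gives T ∝ (L/R²)^(1/4), so
T_GX7584/T_GX1883 = (262 / 5.00²)^(1/4) = (10.48)^(1/4) = 1.799.

1.80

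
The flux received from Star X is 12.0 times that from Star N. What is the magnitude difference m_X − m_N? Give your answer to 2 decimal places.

m_X − m_N = −2.5 log₁₀(F_X/F_N) = −2.5 log₁₀(12.0) = −2.5 × (1.079) = -2.698.

-2.70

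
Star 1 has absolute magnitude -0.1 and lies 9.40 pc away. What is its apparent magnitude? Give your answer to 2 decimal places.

-0.23

m = M + 5 log₁₀(d/10 pc) = -0.1 + 5 log₁₀(9.40/10)
  = -0.1 + 5 × -0.027 = -0.1 + -0.13 = -0.23.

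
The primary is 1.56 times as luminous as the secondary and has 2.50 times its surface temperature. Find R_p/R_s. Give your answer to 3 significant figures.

0.200

L ∝ R²T⁴ gives R ∝ √L / T², so
R_p/R_s = √(1.56) / (2.50)² = 1.249 / 6.250 = 0.1998.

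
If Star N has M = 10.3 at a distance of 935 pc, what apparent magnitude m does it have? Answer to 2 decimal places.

m = M + 5 log₁₀(d/10 pc) = 10.3 + 5 log₁₀(935/10)
  = 10.3 + 5 × 1.971 = 10.3 + 9.85 = 20.15.

20.15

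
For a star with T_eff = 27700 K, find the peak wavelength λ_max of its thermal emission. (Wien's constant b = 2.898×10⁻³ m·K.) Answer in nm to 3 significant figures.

λ_max = b/T = 2.898×10⁻³ / 27700 = 1.05×10^-7 m = 104.6 nm.

105 nm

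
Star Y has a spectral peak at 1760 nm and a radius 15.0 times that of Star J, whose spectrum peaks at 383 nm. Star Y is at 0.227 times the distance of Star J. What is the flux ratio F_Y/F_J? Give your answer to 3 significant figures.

Wien's law: T_Y/T_J = λ_J/λ_Y = 383/1760 = 0.2176.
L_Y/L_J = (R_Y/R_J)²(T_Y/T_J)⁴ = (15.0)²(0.2176)⁴ = 0.5046.
F_Y/F_J = (L_Y/L_J)/(d_Y/d_J)² = 0.5046/(0.227)² = 9.792.

9.79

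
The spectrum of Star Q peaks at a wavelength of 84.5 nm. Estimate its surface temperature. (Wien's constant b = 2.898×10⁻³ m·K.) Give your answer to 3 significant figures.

3.43×10^4 K

T = b/λ_max = 2.898×10⁻³ / (84.5×10⁻⁹) = 3.430×10^4 K.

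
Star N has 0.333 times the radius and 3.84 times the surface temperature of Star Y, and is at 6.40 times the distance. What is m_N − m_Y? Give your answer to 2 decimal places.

L_N/L_Y = (0.333)²(3.84)⁴ = 24.11.
F_N/F_Y = (L_N/L_Y)/(d_N/d_Y)² = 24.11/40.96 = 0.5886.
m_N − m_Y = −2.5 log₁₀(0.5886) = 0.58.

0.58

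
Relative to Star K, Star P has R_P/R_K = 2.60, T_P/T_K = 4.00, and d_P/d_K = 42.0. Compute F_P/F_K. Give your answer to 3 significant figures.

0.981

L_P/L_K = (R_P/R_K)²(T_P/T_K)⁴ = (2.60)² × (4.00)⁴ = 1731.
F_P/F_K = (L_P/L_K)/(d_P/d_K)² = 1731 / (42.0)² = 0.9810.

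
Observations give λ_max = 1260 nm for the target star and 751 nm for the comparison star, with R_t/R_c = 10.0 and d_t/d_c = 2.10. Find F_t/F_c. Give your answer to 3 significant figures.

2.86

Wien's law: T_t/T_c = λ_c/λ_t = 751/1260 = 0.5960.
L_t/L_c = (R_t/R_c)²(T_t/T_c)⁴ = (10.0)²(0.5960)⁴ = 12.62.
F_t/F_c = (L_t/L_c)/(d_t/d_c)² = 12.62/(2.10)² = 2.862.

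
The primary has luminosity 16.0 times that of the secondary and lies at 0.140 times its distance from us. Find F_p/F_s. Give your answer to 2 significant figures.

8.2×10^2

F = L/(4πd²), so F_p/F_s = (L_p/L_s) / (d_p/d_s)²
= 16.0 / (0.140)² = 16.0 / 0.01960 = 816.3.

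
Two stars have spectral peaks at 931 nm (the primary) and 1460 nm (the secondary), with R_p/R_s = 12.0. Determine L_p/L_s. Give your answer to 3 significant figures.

871

Wien's law gives T ∝ 1/λ_max, so T_p/T_s = λ_s/λ_p = 1460/931 = 1.568.
Then L ∝ R²T⁴ gives L_p/L_s = (12.0)² × (1.568)⁴ = 144.0 × 6.048 = 870.9.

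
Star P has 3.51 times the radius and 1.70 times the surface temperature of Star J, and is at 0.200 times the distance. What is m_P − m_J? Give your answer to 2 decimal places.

L_P/L_J = (3.51)²(1.70)⁴ = 102.9.
F_P/F_J = (L_P/L_J)/(d_P/d_J)² = 102.9/0.04000 = 2572.
m_P − m_J = −2.5 log₁₀(2572) = -8.53.

-8.53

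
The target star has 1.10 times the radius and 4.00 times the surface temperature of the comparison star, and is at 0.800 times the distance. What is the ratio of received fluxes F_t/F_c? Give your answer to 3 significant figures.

L_t/L_c = (R_t/R_c)²(T_t/T_c)⁴ = (1.10)² × (4.00)⁴ = 309.8.
F_t/F_c = (L_t/L_c)/(d_t/d_c)² = 309.8 / (0.800)² = 484.0.

484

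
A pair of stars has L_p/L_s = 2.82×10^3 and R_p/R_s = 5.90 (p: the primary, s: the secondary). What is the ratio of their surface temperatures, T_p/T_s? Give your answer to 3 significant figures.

L ∝ R²T⁴ gives T ∝ (L/R²)^(1/4), so
T_p/T_s = (2.82×10^3 / 5.90²)^(1/4) = (81.01)^(1/4) = 3.000.

3.00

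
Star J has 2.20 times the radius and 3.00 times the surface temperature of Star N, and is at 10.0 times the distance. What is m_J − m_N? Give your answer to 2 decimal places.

L_J/L_N = (2.20)²(3.00)⁴ = 392.0.
F_J/F_N = (L_J/L_N)/(d_J/d_N)² = 392.0/100.0 = 3.920.
m_J − m_N = −2.5 log₁₀(3.920) = -1.48.

-1.48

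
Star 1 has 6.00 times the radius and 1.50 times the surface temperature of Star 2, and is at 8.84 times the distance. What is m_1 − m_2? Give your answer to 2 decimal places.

-0.92

L_1/L_2 = (6.00)²(1.50)⁴ = 182.2.
F_1/F_2 = (L_1/L_2)/(d_1/d_2)² = 182.2/78.15 = 2.332.
m_1 − m_2 = −2.5 log₁₀(2.332) = -0.92.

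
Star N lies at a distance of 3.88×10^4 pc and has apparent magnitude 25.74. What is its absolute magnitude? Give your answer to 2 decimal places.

7.80

M = m − 5 log₁₀(d/10 pc) = 25.74 − 5 log₁₀(3.88×10^4/10)
  = 25.74 − 5 × 3.589 = 25.74 − 17.94 = 7.80.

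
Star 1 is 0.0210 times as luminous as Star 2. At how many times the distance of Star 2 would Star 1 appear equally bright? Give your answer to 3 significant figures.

Equal flux requires L_1/d_1² = L_2/d_2², so d_1/d_2 = √(L_1/L_2)
= √(0.0210) = 0.1449.

0.145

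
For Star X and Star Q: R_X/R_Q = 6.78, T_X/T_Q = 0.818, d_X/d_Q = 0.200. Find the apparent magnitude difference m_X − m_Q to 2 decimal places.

L_X/L_Q = (6.78)²(0.818)⁴ = 20.58.
F_X/F_Q = (L_X/L_Q)/(d_X/d_Q)² = 20.58/0.04000 = 514.5.
m_X − m_Q = −2.5 log₁₀(514.5) = -6.78.

-6.78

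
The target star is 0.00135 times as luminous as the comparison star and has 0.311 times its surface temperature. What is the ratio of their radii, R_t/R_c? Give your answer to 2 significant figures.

L ∝ R²T⁴ gives R ∝ √L / T², so
R_t/R_c = √(0.00135) / (0.311)² = 0.03674 / 0.09672 = 0.3799.

0.38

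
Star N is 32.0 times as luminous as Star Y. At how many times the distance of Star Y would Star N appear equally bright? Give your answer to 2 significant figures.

Equal flux requires L_N/d_N² = L_Y/d_Y², so d_N/d_Y = √(L_N/L_Y)
= √(32.0) = 5.657.

5.7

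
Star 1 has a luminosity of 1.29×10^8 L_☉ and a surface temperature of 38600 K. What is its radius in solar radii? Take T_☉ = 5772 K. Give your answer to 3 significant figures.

R/R_☉ = √(L/L_☉) / (T/T_☉)² = √(1.29×10^8) / (6.687)²
       = 1.136×10^4 / 44.72 = 254.0.

254 solar radii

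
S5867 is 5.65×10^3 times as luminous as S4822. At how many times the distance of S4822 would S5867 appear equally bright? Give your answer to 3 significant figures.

75.2

Equal flux requires L_S5867/d_S5867² = L_S4822/d_S4822², so d_S5867/d_S4822 = √(L_S5867/L_S4822)
= √(5.65×10^3) = 75.17.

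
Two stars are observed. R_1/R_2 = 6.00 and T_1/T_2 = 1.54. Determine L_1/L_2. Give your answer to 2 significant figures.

From the Stefan–Boltzmann law, L ∝ R²T⁴, so
L_1/L_2 = (R_1/R_2)² (T_1/T_2)⁴ = (6.00)² × (1.54)⁴ = 36.00 × 5.624 = 202.5.

2.0×10^2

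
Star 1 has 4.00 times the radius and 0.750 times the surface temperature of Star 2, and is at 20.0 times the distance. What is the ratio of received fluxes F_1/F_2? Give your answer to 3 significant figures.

L_1/L_2 = (R_1/R_2)²(T_1/T_2)⁴ = (4.00)² × (0.750)⁴ = 5.062.
F_1/F_2 = (L_1/L_2)/(d_1/d_2)² = 5.062 / (20.0)² = 0.01266.

0.0127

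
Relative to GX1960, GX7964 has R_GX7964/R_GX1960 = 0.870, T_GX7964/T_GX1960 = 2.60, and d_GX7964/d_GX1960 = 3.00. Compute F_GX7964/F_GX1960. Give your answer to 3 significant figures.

L_GX7964/L_GX1960 = (R_GX7964/R_GX1960)²(T_GX7964/T_GX1960)⁴ = (0.870)² × (2.60)⁴ = 34.59.
F_GX7964/F_GX1960 = (L_GX7964/L_GX1960)/(d_GX7964/d_GX1960)² = 34.59 / (3.00)² = 3.843.

3.84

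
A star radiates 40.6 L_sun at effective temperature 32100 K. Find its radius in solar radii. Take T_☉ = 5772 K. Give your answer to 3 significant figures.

0.206 solar radii

R/R_☉ = √(L/L_☉) / (T/T_☉)² = √(40.6) / (5.561)²
       = 6.372 / 30.93 = 0.2060.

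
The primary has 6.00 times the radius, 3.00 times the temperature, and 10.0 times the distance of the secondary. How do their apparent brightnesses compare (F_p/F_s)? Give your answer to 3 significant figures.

29.2

L_p/L_s = (R_p/R_s)²(T_p/T_s)⁴ = (6.00)² × (3.00)⁴ = 2916.
F_p/F_s = (L_p/L_s)/(d_p/d_s)² = 2916 / (10.0)² = 29.16.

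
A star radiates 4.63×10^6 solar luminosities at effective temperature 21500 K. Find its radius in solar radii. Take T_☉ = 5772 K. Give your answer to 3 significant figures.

155 solar radii

R/R_☉ = √(L/L_☉) / (T/T_☉)² = √(4.63×10^6) / (3.725)²
       = 2152 / 13.87 = 155.1.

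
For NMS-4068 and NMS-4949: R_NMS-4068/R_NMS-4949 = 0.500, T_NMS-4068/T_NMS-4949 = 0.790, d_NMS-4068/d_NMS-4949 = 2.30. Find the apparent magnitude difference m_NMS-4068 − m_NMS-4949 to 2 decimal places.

4.34

L_NMS-4068/L_NMS-4949 = (0.500)²(0.790)⁴ = 0.09738.
F_NMS-4068/F_NMS-4949 = (L_NMS-4068/L_NMS-4949)/(d_NMS-4068/d_NMS-4949)² = 0.09738/5.290 = 0.01841.
m_NMS-4068 − m_NMS-4949 = −2.5 log₁₀(0.01841) = 4.34.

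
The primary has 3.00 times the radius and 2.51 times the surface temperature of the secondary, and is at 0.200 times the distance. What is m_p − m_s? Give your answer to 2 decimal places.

L_p/L_s = (3.00)²(2.51)⁴ = 357.2.
F_p/F_s = (L_p/L_s)/(d_p/d_s)² = 357.2/0.04000 = 8931.
m_p − m_s = −2.5 log₁₀(8931) = -9.88.

-9.88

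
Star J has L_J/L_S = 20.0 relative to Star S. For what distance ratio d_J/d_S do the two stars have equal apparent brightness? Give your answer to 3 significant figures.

4.47

Equal flux requires L_J/d_J² = L_S/d_S², so d_J/d_S = √(L_J/L_S)
= √(20.0) = 4.472.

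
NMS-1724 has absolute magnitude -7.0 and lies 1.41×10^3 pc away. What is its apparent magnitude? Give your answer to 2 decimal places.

3.75

m = M + 5 log₁₀(d/10 pc) = -7.0 + 5 log₁₀(1.41×10^3/10)
  = -7.0 + 5 × 2.149 = -7.0 + 10.75 = 3.75.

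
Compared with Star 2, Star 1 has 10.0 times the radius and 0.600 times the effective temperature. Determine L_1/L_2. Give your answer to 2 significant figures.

From the Stefan–Boltzmann law, L ∝ R²T⁴, so
L_1/L_2 = (R_1/R_2)² (T_1/T_2)⁴ = (10.0)² × (0.600)⁴ = 100.0 × 0.1296 = 12.96.

13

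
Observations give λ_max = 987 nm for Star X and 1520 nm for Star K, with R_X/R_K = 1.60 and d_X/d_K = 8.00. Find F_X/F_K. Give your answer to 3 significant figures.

0.225

Wien's law: T_X/T_K = λ_K/λ_X = 1520/987 = 1.540.
L_X/L_K = (R_X/R_K)²(T_X/T_K)⁴ = (1.60)²(1.540)⁴ = 14.40.
F_X/F_K = (L_X/L_K)/(d_X/d_K)² = 14.40/(8.00)² = 0.2250.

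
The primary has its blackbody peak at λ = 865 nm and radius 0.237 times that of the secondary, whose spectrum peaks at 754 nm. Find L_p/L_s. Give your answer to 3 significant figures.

Wien's law gives T ∝ 1/λ_max, so T_p/T_s = λ_s/λ_p = 754/865 = 0.8717.
Then L ∝ R²T⁴ gives L_p/L_s = (0.237)² × (0.8717)⁴ = 0.05617 × 0.5773 = 0.03243.

0.0324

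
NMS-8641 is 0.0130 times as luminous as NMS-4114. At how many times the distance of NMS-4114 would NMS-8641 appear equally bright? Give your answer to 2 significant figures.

Equal flux requires L_NMS-8641/d_NMS-8641² = L_NMS-4114/d_NMS-4114², so d_NMS-8641/d_NMS-4114 = √(L_NMS-8641/L_NMS-4114)
= √(0.0130) = 0.1140.

0.11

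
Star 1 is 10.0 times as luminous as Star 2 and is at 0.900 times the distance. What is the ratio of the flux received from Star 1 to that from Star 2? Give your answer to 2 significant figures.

12

F = L/(4πd²), so F_1/F_2 = (L_1/L_2) / (d_1/d_2)²
= 10.0 / (0.900)² = 10.0 / 0.8100 = 12.35.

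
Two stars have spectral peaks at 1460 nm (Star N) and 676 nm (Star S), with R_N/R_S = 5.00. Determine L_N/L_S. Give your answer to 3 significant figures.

1.15

Wien's law gives T ∝ 1/λ_max, so T_N/T_S = λ_S/λ_N = 676/1460 = 0.4630.
Then L ∝ R²T⁴ gives L_N/L_S = (5.00)² × (0.4630)⁴ = 25.00 × 0.04596 = 1.149.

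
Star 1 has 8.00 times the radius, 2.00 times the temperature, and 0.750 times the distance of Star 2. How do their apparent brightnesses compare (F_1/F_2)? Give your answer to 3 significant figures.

1.82×10^3

L_1/L_2 = (R_1/R_2)²(T_1/T_2)⁴ = (8.00)² × (2.00)⁴ = 1024.
F_1/F_2 = (L_1/L_2)/(d_1/d_2)² = 1024 / (0.750)² = 1820.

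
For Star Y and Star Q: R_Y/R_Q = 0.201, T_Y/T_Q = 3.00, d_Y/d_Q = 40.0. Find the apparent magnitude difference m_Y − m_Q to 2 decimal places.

6.72

L_Y/L_Q = (0.201)²(3.00)⁴ = 3.272.
F_Y/F_Q = (L_Y/L_Q)/(d_Y/d_Q)² = 3.272/1600 = 0.002045.
m_Y − m_Q = −2.5 log₁₀(0.002045) = 6.72.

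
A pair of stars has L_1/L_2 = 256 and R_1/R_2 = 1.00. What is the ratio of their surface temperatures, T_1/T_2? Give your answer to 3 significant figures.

L ∝ R²T⁴ gives T ∝ (L/R²)^(1/4), so
T_1/T_2 = (256 / 1.00²)^(1/4) = (256.0)^(1/4) = 4.000.

4.00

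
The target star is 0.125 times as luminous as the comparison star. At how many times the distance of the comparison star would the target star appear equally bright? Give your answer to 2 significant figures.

0.35

Equal flux requires L_t/d_t² = L_c/d_c², so d_t/d_c = √(L_t/L_c)
= √(0.125) = 0.3536.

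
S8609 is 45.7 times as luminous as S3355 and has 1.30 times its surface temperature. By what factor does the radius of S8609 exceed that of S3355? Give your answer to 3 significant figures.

L ∝ R²T⁴ gives R ∝ √L / T², so
R_S8609/R_S3355 = √(45.7) / (1.30)² = 6.760 / 1.690 = 4.000.

4.00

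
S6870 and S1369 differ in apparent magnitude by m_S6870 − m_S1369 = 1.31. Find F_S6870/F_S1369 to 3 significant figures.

0.299

F_S6870/F_S1369 = 10^(−(m_S6870 − m_S1369)/2.5) = 10^(-1.31/2.5) = 10^-0.524 = 0.2992.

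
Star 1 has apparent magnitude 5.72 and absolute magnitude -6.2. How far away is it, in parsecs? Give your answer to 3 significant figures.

m − M = 5 log₁₀(d/10 pc)
5.72 − (-6.2) = 11.92 = 5 log₁₀(d/10)
d = 10 × 10^(11.92/5) = 10 × 10^2.384 = 2421 pc.

2.42×10^3 pc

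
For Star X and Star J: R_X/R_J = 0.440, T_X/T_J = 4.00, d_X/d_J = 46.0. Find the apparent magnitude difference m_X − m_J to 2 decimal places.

4.08

L_X/L_J = (0.440)²(4.00)⁴ = 49.56.
F_X/F_J = (L_X/L_J)/(d_X/d_J)² = 49.56/2116 = 0.02342.
m_X − m_J = −2.5 log₁₀(0.02342) = 4.08.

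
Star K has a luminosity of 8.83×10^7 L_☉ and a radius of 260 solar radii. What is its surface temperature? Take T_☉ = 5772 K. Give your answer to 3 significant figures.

T/T_☉ = (L/L_☉)^(1/4) / (R/R_☉)^(1/2)
T = 5772 × (8.83×10^7)^(1/4) / √(260) = 5772 × 96.94 / 16.12 = 3.470×10^4 K.

3.47×10^4 K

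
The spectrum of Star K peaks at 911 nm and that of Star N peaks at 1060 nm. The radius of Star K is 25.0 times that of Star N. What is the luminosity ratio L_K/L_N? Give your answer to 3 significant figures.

1.15×10^3

Wien's law gives T ∝ 1/λ_max, so T_K/T_N = λ_N/λ_K = 1060/911 = 1.164.
Then L ∝ R²T⁴ gives L_K/L_N = (25.0)² × (1.164)⁴ = 625.0 × 1.833 = 1146.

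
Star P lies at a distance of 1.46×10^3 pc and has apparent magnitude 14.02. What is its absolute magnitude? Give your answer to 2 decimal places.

M = m − 5 log₁₀(d/10 pc) = 14.02 − 5 log₁₀(1.46×10^3/10)
  = 14.02 − 5 × 2.164 = 14.02 − 10.82 = 3.20.

3.20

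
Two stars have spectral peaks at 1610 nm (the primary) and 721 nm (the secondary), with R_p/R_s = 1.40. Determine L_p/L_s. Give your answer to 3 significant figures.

0.0788

Wien's law gives T ∝ 1/λ_max, so T_p/T_s = λ_s/λ_p = 721/1610 = 0.4478.
Then L ∝ R²T⁴ gives L_p/L_s = (1.40)² × (0.4478)⁴ = 1.960 × 0.04022 = 0.07883.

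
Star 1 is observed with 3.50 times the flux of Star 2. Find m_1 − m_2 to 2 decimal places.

-1.36

m_1 − m_2 = −2.5 log₁₀(F_1/F_2) = −2.5 log₁₀(3.50) = −2.5 × (0.544) = -1.360.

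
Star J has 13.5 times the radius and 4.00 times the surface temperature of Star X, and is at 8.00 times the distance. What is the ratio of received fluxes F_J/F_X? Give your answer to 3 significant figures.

L_J/L_X = (R_J/R_X)²(T_J/T_X)⁴ = (13.5)² × (4.00)⁴ = 4.666×10^4.
F_J/F_X = (L_J/L_X)/(d_J/d_X)² = 4.666×10^4 / (8.00)² = 729.0.

729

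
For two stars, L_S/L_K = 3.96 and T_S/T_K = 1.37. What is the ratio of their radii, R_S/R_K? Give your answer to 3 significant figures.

L ∝ R²T⁴ gives R ∝ √L / T², so
R_S/R_K = √(3.96) / (1.37)² = 1.990 / 1.877 = 1.060.

1.06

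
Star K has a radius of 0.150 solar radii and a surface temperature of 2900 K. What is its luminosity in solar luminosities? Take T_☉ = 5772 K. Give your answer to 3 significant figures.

0.00143 solar luminosities

L/L_☉ = (R/R_☉)² (T/T_☉)⁴ = (0.150)² × (2900/5772)⁴
       = 0.02250 × (0.5024)⁴ = 0.02250 × 0.06372 = 0.001434.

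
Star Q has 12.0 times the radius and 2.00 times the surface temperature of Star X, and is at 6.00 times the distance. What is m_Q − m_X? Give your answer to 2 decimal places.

-4.52

L_Q/L_X = (12.0)²(2.00)⁴ = 2304.
F_Q/F_X = (L_Q/L_X)/(d_Q/d_X)² = 2304/36.00 = 64.00.
m_Q − m_X = −2.5 log₁₀(64.00) = -4.52.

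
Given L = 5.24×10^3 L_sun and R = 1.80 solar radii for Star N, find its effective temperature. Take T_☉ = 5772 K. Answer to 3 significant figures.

T/T_☉ = (L/L_☉)^(1/4) / (R/R_☉)^(1/2)
T = 5772 × (5.24×10^3)^(1/4) / √(1.80) = 5772 × 8.508 / 1.342 = 3.660×10^4 K.

3.66×10^4 K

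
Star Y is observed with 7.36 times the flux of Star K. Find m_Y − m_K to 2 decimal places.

m_Y − m_K = −2.5 log₁₀(F_Y/F_K) = −2.5 log₁₀(7.36) = −2.5 × (0.867) = -2.167.

-2.17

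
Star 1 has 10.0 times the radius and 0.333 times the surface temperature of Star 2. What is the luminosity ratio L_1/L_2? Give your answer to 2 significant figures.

1.2

From the Stefan–Boltzmann law, L ∝ R²T⁴, so
L_1/L_2 = (R_1/R_2)² (T_1/T_2)⁴ = (10.0)² × (0.333)⁴ = 100.0 × 0.01230 = 1.230.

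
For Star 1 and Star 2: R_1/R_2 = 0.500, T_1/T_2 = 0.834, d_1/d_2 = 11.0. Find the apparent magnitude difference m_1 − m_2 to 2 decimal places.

L_1/L_2 = (0.500)²(0.834)⁴ = 0.1209.
F_1/F_2 = (L_1/L_2)/(d_1/d_2)² = 0.1209/121.0 = 9.996×10^-4.
m_1 − m_2 = −2.5 log₁₀(9.996×10^-4) = 7.50.

7.50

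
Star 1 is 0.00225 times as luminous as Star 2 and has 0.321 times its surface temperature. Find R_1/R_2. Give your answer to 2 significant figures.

L ∝ R²T⁴ gives R ∝ √L / T², so
R_1/R_2 = √(0.00225) / (0.321)² = 0.04743 / 0.1030 = 0.4603.

0.46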